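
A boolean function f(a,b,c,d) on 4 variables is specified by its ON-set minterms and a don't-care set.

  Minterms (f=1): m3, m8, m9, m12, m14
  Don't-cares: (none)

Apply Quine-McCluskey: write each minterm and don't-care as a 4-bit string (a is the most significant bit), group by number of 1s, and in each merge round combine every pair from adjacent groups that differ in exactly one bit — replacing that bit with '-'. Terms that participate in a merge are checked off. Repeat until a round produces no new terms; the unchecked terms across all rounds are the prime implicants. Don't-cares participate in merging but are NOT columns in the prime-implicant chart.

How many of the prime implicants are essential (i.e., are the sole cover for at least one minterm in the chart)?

[col 0] 0011, 1000*, 1001*, 1100*, 1110*
[col 1] 1-00, 100-, 11-0
Prime implicants: 0011, 1-00, 100-, 11-0
PI chart (minterm → PIs covering it):
  3 | 0011  (sole → essential)
  8 | 1-00,100-
  9 | 100-  (sole → essential)
  12 | 1-00,11-0
  14 | 11-0  (sole → essential)
Essential prime implicants: 0011, 100-, 11-0

3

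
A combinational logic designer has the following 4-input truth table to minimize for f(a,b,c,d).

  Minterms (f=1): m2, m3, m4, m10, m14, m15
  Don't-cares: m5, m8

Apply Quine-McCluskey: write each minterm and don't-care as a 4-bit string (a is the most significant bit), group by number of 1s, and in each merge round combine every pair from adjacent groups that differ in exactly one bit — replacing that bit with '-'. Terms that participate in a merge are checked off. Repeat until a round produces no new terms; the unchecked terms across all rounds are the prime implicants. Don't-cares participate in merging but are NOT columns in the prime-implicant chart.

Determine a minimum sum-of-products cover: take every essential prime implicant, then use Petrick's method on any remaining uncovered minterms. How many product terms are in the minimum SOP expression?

Round 0: 0010✓ 0011✓ 0100✓ 0101✓ 1000✓ 1010✓ 1110✓ 1111✓
Round 1: -010 001- 010- 1-10 10-0 111-
PIs = {-010, 001-, 010-, 1-10, 10-0, 111-}
Coverage chart:
  m2: -010,001-
  m3: 001- ←essential
  m4: 010- ←essential
  m10: -010,1-10,10-0
  m14: 1-10,111-
  m15: 111- ←essential
Essential: 001-, 010-, 111-
Petrick residual → -010
Min cover (4 terms): b'cd' + a'b'c + a'bc' + abc

4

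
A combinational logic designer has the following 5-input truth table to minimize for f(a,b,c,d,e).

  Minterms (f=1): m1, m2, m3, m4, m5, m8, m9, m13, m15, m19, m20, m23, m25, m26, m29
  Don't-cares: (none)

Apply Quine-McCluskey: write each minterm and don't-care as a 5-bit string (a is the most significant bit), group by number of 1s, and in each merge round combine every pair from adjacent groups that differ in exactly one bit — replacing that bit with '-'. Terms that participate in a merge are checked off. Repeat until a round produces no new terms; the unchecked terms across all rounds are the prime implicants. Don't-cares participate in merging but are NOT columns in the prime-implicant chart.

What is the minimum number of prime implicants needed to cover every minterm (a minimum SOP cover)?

8

[col 0] 00001*, 00010*, 00011*, 00100*, 00101*, 01000*, 01001*, 01101*, 01111*, 10011*, 10100*, 10111*, 11001*, 11010, 11101*
[col 1] -0011, -0100, -1001*, -1101*, 0-001*, 0-101*, 00-01*, 000-1, 0001-, 0010-, 01-01*, 0100-, 011-1, 10-11, 11-01*
[col 2] -1-01, 0--01
Prime implicants: -0011, -0100, -1-01, 0--01, 000-1, 0001-, 0010-, 0100-, 011-1, 10-11, 11010
PI chart (minterm → PIs covering it):
  1 | 0--01,000-1
  2 | 0001-  (sole → essential)
  3 | -0011,000-1,0001-
  4 | -0100,0010-
  5 | 0--01,0010-
  8 | 0100-  (sole → essential)
  9 | -1-01,0--01,0100-
  13 | -1-01,0--01,011-1
  15 | 011-1  (sole → essential)
  19 | -0011,10-11
  20 | -0100  (sole → essential)
  23 | 10-11  (sole → essential)
  25 | -1-01  (sole → essential)
  26 | 11010  (sole → essential)
  29 | -1-01  (sole → essential)
Essential prime implicants: -0100, -1-01, 0001-, 0100-, 011-1, 10-11, 11010
Petrick residual → 0--01
Minimum SOP uses 8 PIs: b'cd'e' + bd'e + a'd'e + a'b'c'd + a'bc'd' + a'bce + ab'de + abc'de'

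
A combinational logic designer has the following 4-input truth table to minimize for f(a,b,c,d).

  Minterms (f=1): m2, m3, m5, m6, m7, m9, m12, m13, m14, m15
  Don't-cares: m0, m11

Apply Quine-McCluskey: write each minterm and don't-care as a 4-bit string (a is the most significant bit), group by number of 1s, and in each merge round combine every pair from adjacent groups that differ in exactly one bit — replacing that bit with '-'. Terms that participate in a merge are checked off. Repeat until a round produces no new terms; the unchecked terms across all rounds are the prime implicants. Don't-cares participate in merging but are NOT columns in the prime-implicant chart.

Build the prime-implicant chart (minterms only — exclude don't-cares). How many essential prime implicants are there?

[col 0] 0000*, 0010*, 0011*, 0101*, 0110*, 0111*, 1001*, 1011*, 1100*, 1101*, 1110*, 1111*
[col 1] -011*, -101*, -110*, -111*, 0-10*, 0-11*, 00-0, 001-*, 01-1*, 011-*, 1-01*, 1-11*, 10-1*, 11-0*, 11-1*, 110-*, 111-*
[col 2] --11, -1-1, -11-, 0-1-, 1--1, 11--
Prime implicants: --11, -1-1, -11-, 0-1-, 00-0, 1--1, 11--
PI chart (minterm → PIs covering it):
  2 | 0-1-,00-0
  3 | --11,0-1-
  5 | -1-1  (sole → essential)
  6 | -11-,0-1-
  7 | --11,-1-1,-11-,0-1-
  9 | 1--1  (sole → essential)
  12 | 11--  (sole → essential)
  13 | -1-1,1--1,11--
  14 | -11-,11--
  15 | --11,-1-1,-11-,1--1,11--
Essential prime implicants: -1-1, 1--1, 11--

3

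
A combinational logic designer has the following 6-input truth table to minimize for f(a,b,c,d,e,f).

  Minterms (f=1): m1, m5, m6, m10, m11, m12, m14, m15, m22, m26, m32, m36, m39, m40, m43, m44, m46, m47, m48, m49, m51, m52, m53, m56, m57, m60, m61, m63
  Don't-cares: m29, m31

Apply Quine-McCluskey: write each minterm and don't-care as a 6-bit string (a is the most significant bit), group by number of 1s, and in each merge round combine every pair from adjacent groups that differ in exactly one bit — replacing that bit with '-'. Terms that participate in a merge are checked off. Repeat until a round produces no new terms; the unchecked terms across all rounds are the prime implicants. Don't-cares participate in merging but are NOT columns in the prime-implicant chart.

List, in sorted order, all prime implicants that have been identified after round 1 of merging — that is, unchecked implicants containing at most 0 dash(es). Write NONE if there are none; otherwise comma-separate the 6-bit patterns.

NONE

[col 0] 000001*, 000101*, 000110*, 001010*, 001011*, 001100*, 001110*, 001111*, 010110*, 011010*, 011101*, 011111*, 100000*, 100100*, 100111*, 101000*, 101011*, 101100*, 101110*, 101111*, 110000*, 110001*, 110011*, 110100*, 110101*, 111000*, 111001*, 111100*, 111101*, 111111*
[col 1] -01011*, -01100*, -01110*, -01111*, -11101*, -11111*, 0-0110, 0-1010, 0-1111*, 00-110, 000-01, 001-10*, 001-11*, 00101-*, 0011-0*, 00111-*, 0111-1*, 1-0000*, 1-0100*, 1-1000*, 1-1100*, 1-1111*, 10-000*, 10-100*, 10-111, 100-00*, 101-00*, 101-11*, 1011-0*, 10111-*, 11-000*, 11-001*, 11-100*, 11-101*, 110-00*, 110-01*, 1100-1, 11000-*, 11010-*, 111-00*, 111-01*, 11100-*, 1111-1*, 11110-*
[col 2] --1111, -01-11, -011-0, -0111-, -111-1, 001-1-, 1--000*, 1--100*, 1-0-00*, 1-1-00*, 10--00*, 11--00*, 11--01*, 11-00-*, 11-10-*, 110-0-*, 111-0-*
[col 3] 1---00, 11--0-
Prime implicants: --1111, -01-11, -011-0, -0111-, -111-1, 0-0110, 0-1010, 00-110, 000-01, 001-1-, 1---00, 10-111, 11--0-, 1100-1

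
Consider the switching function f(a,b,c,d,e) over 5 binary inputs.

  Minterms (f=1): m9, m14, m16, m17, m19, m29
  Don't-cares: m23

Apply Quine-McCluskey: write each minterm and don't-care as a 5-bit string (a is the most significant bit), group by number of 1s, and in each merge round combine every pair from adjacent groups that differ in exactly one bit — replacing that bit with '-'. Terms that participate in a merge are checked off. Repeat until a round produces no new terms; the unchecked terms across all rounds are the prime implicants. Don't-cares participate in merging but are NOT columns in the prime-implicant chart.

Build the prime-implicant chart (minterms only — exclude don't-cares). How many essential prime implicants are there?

4

size-2^0 implicants → 01001  01110  10000(✓)  10001(✓)  10011(✓)  10111(✓)  11101
size-2^1 implicants → 10-11  100-1  1000-
Unchecked terms (primes): 01001, 01110, 10-11, 100-1, 1000-, 11101
Minterm coverage:
  m9 ⊆ 01001 [E]
  m14 ⊆ 01110 [E]
  m16 ⊆ 1000- [E]
  m17 ⊆ 100-1,1000-
  m19 ⊆ 10-11,100-1
  m29 ⊆ 11101 [E]
E = {01001, 01110, 1000-, 11101}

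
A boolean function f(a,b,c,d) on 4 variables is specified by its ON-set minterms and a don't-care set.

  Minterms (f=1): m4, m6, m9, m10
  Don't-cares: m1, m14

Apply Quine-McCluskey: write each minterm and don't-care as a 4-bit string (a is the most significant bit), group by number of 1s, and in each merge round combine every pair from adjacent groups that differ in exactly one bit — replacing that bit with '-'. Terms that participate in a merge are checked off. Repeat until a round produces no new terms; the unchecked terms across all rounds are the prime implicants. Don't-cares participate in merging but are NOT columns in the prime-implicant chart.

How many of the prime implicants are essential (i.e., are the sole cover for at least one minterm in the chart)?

Round 0: 0001✓ 0100✓ 0110✓ 1001✓ 1010✓ 1110✓
Round 1: -001 -110 01-0 1-10
PIs = {-001, -110, 01-0, 1-10}
Coverage chart:
  m4: 01-0 ←essential
  m6: -110,01-0
  m9: -001 ←essential
  m10: 1-10 ←essential
Essential: -001, 01-0, 1-10

3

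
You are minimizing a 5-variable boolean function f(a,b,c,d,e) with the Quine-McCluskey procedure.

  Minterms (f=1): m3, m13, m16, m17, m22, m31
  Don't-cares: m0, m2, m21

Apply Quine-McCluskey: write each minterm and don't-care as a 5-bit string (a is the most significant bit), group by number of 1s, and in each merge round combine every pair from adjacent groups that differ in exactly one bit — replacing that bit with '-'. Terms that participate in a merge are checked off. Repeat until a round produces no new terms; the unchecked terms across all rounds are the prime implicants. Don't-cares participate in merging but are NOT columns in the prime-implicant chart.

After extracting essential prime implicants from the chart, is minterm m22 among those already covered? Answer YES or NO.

YES

[col 0] 00000*, 00010*, 00011*, 01101, 10000*, 10001*, 10101*, 10110, 11111
[col 1] -0000, 000-0, 0001-, 10-01, 1000-
Prime implicants: -0000, 000-0, 0001-, 01101, 10-01, 1000-, 10110, 11111
PI chart (minterm → PIs covering it):
  3 | 0001-  (sole → essential)
  13 | 01101  (sole → essential)
  16 | -0000,1000-
  17 | 10-01,1000-
  22 | 10110  (sole → essential)
  31 | 11111  (sole → essential)
Essential prime implicants: 0001-, 01101, 10110, 11111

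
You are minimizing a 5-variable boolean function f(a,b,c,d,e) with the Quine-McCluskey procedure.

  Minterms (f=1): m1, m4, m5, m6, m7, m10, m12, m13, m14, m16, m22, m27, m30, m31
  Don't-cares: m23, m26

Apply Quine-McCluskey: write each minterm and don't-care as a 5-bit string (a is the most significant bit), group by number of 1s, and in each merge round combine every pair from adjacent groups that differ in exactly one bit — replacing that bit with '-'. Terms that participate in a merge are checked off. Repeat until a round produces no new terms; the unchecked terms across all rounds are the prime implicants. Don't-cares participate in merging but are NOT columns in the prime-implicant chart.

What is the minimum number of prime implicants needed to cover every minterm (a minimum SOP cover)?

[col 0] 00001*, 00100*, 00101*, 00110*, 00111*, 01010*, 01100*, 01101*, 01110*, 10000, 10110*, 10111*, 11010*, 11011*, 11110*, 11111*
[col 1] -0110*, -0111*, -1010*, -1110*, 0-100*, 0-101*, 0-110*, 00-01, 001-0*, 001-1*, 0010-*, 0011-*, 01-10*, 011-0*, 0110-*, 1-110*, 1-111*, 1011-*, 11-10*, 11-11*, 1101-*, 1111-*
[col 2] --110, -011-, -1-10, 0-1-0, 0-10-, 001--, 1-11-, 11-1-
Prime implicants: --110, -011-, -1-10, 0-1-0, 0-10-, 00-01, 001--, 1-11-, 10000, 11-1-
PI chart (minterm → PIs covering it):
  1 | 00-01  (sole → essential)
  4 | 0-1-0,0-10-,001--
  5 | 0-10-,00-01,001--
  6 | --110,-011-,0-1-0,001--
  7 | -011-,001--
  10 | -1-10  (sole → essential)
  12 | 0-1-0,0-10-
  13 | 0-10-  (sole → essential)
  14 | --110,-1-10,0-1-0
  16 | 10000  (sole → essential)
  22 | --110,-011-,1-11-
  27 | 11-1-  (sole → essential)
  30 | --110,-1-10,1-11-,11-1-
  31 | 1-11-,11-1-
Essential prime implicants: -1-10, 0-10-, 00-01, 10000, 11-1-
Petrick residual → -011-
Minimum SOP uses 6 PIs: b'cd + bde' + a'cd' + a'b'd'e + ab'c'd'e' + abd

6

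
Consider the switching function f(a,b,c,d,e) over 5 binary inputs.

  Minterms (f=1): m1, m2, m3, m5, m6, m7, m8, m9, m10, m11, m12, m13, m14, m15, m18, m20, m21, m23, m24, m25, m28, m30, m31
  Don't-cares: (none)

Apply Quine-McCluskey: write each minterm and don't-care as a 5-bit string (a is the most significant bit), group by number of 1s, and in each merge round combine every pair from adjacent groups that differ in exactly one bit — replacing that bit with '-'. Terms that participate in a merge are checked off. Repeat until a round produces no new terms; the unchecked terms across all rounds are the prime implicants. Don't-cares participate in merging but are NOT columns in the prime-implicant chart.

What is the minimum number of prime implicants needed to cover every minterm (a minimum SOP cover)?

7

[col 0] 00001*, 00010*, 00011*, 00101*, 00110*, 00111*, 01000*, 01001*, 01010*, 01011*, 01100*, 01101*, 01110*, 01111*, 10010*, 10100*, 10101*, 10111*, 11000*, 11001*, 11100*, 11110*, 11111*
[col 1] -0010, -0101*, -0111*, -1000*, -1001*, -1100*, -1110*, -1111*, 0-001*, 0-010*, 0-011*, 0-101*, 0-110*, 0-111*, 00-01*, 00-10*, 00-11*, 000-1*, 0001-*, 001-1*, 0011-*, 01-00*, 01-01*, 01-10*, 01-11*, 010-0*, 010-1*, 0100-*, 0101-*, 011-0*, 011-1*, 0110-*, 0111-*, 1-100, 1-111*, 101-1*, 1010-, 11-00*, 1100-*, 111-0*, 1111-*
[col 2] --111, -01-1, -1-00, -100-, -11-0, -111-, 0--01*, 0--10*, 0--11*, 0-0-1*, 0-01-*, 0-1-1*, 0-11-*, 00--1*, 00-1-*, 01--0*, 01--1*, 01-0-*, 01-1-*, 010--*, 011--*
[col 3] 0---1, 0--1-, 01---
Prime implicants: --111, -0010, -01-1, -1-00, -100-, -11-0, -111-, 0---1, 0--1-, 01---, 1-100, 1010-
PI chart (minterm → PIs covering it):
  1 | 0---1  (sole → essential)
  2 | -0010,0--1-
  3 | 0---1,0--1-
  5 | -01-1,0---1
  6 | 0--1-  (sole → essential)
  7 | --111,-01-1,0---1,0--1-
  8 | -1-00,-100-,01---
  9 | -100-,0---1,01---
  10 | 0--1-,01---
  11 | 0---1,0--1-,01---
  12 | -1-00,-11-0,01---
  13 | 0---1,01---
  14 | -11-0,-111-,0--1-,01---
  15 | --111,-111-,0---1,0--1-,01---
  18 | -0010  (sole → essential)
  20 | 1-100,1010-
  21 | -01-1,1010-
  23 | --111,-01-1
  24 | -1-00,-100-
  25 | -100-  (sole → essential)
  28 | -1-00,-11-0,1-100
  30 | -11-0,-111-
  31 | --111,-111-
Essential prime implicants: -0010, -100-, 0---1, 0--1-
Petrick residual → --111, -11-0, 1010-
Minimum SOP uses 7 PIs: cde + b'c'de' + bc'd' + bce' + a'e + a'd + ab'cd'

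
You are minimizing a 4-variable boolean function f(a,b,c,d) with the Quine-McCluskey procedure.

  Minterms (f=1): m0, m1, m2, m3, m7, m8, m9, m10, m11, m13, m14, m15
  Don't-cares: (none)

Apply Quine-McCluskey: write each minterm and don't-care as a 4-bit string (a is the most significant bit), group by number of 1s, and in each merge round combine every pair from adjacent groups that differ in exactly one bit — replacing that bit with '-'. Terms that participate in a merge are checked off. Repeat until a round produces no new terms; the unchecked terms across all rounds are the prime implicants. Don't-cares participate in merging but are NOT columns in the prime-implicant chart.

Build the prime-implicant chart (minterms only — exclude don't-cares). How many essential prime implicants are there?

Round 0: 0000✓ 0001✓ 0010✓ 0011✓ 0111✓ 1000✓ 1001✓ 1010✓ 1011✓ 1101✓ 1110✓ 1111✓
Round 1: -000✓ -001✓ -010✓ -011✓ -111✓ 0-11✓ 00-0✓ 00-1✓ 000-✓ 001-✓ 1-01✓ 1-10✓ 1-11✓ 10-0✓ 10-1✓ 100-✓ 101-✓ 11-1✓ 111-✓
Round 2: --11 -0-0✓ -0-1✓ -00-✓ -01-✓ 00--✓ 1--1 1-1- 10--✓
Round 3: -0--
PIs = {--11, -0--, 1--1, 1-1-}
Coverage chart:
  m0: -0-- ←essential
  m1: -0-- ←essential
  m2: -0-- ←essential
  m3: --11,-0--
  m7: --11 ←essential
  m8: -0-- ←essential
  m9: -0--,1--1
  m10: -0--,1-1-
  m11: --11,-0--,1--1,1-1-
  m13: 1--1 ←essential
  m14: 1-1- ←essential
  m15: --11,1--1,1-1-
Essential: --11, -0--, 1--1, 1-1-

4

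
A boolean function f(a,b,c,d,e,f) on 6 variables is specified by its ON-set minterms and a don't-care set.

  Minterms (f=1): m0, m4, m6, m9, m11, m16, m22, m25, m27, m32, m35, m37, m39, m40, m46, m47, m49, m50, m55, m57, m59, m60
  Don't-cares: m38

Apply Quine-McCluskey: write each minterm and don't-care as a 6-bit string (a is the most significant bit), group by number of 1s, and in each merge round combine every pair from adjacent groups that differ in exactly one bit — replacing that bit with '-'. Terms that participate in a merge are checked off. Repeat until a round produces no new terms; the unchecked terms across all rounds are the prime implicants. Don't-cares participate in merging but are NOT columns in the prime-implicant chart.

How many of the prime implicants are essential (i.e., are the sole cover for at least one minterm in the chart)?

Round 0: 000000✓ 000100✓ 000110✓ 001001✓ 001011✓ 010000✓ 010110✓ 011001✓ 011011✓ 100000✓ 100011✓ 100101✓ 100110✓ 100111✓ 101000✓ 101110✓ 101111✓ 110001✓ 110010 110111✓ 111001✓ 111011✓ 111100
Round 1: -00000 -00110 -11001✓ -11011✓ 0-0000 0-0110 0-1001✓ 0-1011✓ 000-00 0001-0 0010-1✓ 0110-1✓ 1-0111 10-000 10-110✓ 10-111✓ 100-11 1001-1 10011-✓ 10111-✓ 11-001 1110-1✓
Round 2: -110-1 0-10-1 10-11-
PIs = {-00000, -00110, -110-1, 0-0000, 0-0110, 0-10-1, 000-00, 0001-0, 1-0111, 10-000, 10-11-, 100-11, 1001-1, 11-001, 110010, 111100}
Coverage chart:
  m0: -00000,0-0000,000-00
  m4: 000-00,0001-0
  m6: -00110,0-0110,0001-0
  m9: 0-10-1 ←essential
  m11: 0-10-1 ←essential
  m16: 0-0000 ←essential
  m22: 0-0110 ←essential
  m25: -110-1,0-10-1
  m27: -110-1,0-10-1
  m32: -00000,10-000
  m35: 100-11 ←essential
  m37: 1001-1 ←essential
  m39: 1-0111,10-11-,100-11,1001-1
  m40: 10-000 ←essential
  m46: 10-11- ←essential
  m47: 10-11- ←essential
  m49: 11-001 ←essential
  m50: 110010 ←essential
  m55: 1-0111 ←essential
  m57: -110-1,11-001
  m59: -110-1 ←essential
  m60: 111100 ←essential
Essential: -110-1, 0-0000, 0-0110, 0-10-1, 1-0111, 10-000, 10-11-, 100-11, 1001-1, 11-001, 110010, 111100

12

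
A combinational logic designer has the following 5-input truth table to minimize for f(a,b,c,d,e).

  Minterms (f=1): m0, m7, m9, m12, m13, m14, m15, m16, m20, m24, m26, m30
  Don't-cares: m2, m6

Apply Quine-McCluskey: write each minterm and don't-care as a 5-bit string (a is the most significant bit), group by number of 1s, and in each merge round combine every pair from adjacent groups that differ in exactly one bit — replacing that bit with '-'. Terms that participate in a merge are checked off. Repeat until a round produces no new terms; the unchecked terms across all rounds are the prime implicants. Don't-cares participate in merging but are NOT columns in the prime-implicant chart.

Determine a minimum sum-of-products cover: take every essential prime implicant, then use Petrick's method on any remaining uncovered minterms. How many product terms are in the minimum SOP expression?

7

[col 0] 00000*, 00010*, 00110*, 00111*, 01001*, 01100*, 01101*, 01110*, 01111*, 10000*, 10100*, 11000*, 11010*, 11110*
[col 1] -0000, -1110, 0-110*, 0-111*, 00-10, 000-0, 0011-*, 01-01, 011-0*, 011-1*, 0110-*, 0111-*, 1-000, 10-00, 11-10, 110-0
[col 2] 0-11-, 011--
Prime implicants: -0000, -1110, 0-11-, 00-10, 000-0, 01-01, 011--, 1-000, 10-00, 11-10, 110-0
PI chart (minterm → PIs covering it):
  0 | -0000,000-0
  7 | 0-11-  (sole → essential)
  9 | 01-01  (sole → essential)
  12 | 011--  (sole → essential)
  13 | 01-01,011--
  14 | -1110,0-11-,011--
  15 | 0-11-,011--
  16 | -0000,1-000,10-00
  20 | 10-00  (sole → essential)
  24 | 1-000,110-0
  26 | 11-10,110-0
  30 | -1110,11-10
Essential prime implicants: 0-11-, 01-01, 011--, 10-00
Petrick residual → -0000, -1110, 110-0
Minimum SOP uses 7 PIs: b'c'd'e' + bcde' + a'cd + a'bd'e + a'bc + ab'd'e' + abc'e'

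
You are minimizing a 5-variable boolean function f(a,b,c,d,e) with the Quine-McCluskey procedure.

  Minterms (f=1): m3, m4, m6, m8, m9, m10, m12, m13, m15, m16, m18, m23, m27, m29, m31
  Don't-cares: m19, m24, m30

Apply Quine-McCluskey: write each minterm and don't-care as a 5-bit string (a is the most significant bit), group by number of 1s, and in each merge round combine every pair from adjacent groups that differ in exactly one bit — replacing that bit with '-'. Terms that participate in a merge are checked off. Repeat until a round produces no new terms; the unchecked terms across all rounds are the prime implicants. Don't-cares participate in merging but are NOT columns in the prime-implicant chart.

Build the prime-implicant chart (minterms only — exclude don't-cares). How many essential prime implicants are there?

Round 0: 00011✓ 00100✓ 00110✓ 01000✓ 01001✓ 01010✓ 01100✓ 01101✓ 01111✓ 10000✓ 10010✓ 10011✓ 10111✓ 11000✓ 11011✓ 11101✓ 11110✓ 11111✓
Round 1: -0011 -1000 -1101✓ -1111✓ 0-100 001-0 01-00✓ 01-01✓ 010-0 0100-✓ 011-1✓ 0110-✓ 1-000 1-011✓ 1-111✓ 10-11✓ 100-0 1001- 11-11✓ 111-1✓ 1111-
Round 2: -11-1 01-0- 1--11
PIs = {-0011, -1000, -11-1, 0-100, 001-0, 01-0-, 010-0, 1--11, 1-000, 100-0, 1001-, 1111-}
Coverage chart:
  m3: -0011 ←essential
  m4: 0-100,001-0
  m6: 001-0 ←essential
  m8: -1000,01-0-,010-0
  m9: 01-0- ←essential
  m10: 010-0 ←essential
  m12: 0-100,01-0-
  m13: -11-1,01-0-
  m15: -11-1 ←essential
  m16: 1-000,100-0
  m18: 100-0,1001-
  m23: 1--11 ←essential
  m27: 1--11 ←essential
  m29: -11-1 ←essential
  m31: -11-1,1--11,1111-
Essential: -0011, -11-1, 001-0, 01-0-, 010-0, 1--11

6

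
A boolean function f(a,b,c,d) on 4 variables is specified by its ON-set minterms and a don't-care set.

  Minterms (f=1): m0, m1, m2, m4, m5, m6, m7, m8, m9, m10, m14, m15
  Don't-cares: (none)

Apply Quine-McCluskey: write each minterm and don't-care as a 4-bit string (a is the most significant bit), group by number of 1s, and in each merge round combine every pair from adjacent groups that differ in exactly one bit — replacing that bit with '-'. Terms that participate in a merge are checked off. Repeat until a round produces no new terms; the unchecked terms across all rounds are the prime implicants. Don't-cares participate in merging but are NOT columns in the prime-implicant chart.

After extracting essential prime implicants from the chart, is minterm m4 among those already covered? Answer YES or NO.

NO

size-2^0 implicants → 0000(✓)  0001(✓)  0010(✓)  0100(✓)  0101(✓)  0110(✓)  0111(✓)  1000(✓)  1001(✓)  1010(✓)  1110(✓)  1111(✓)
size-2^1 implicants → -000(✓)  -001(✓)  -010(✓)  -110(✓)  -111(✓)  0-00(✓)  0-01(✓)  0-10(✓)  00-0(✓)  000-(✓)  01-0(✓)  01-1(✓)  010-(✓)  011-(✓)  1-10(✓)  10-0(✓)  100-(✓)  111-(✓)
size-2^2 implicants → --10  -0-0  -00-  -11-  0--0  0-0-  01--
Unchecked terms (primes): --10, -0-0, -00-, -11-, 0--0, 0-0-, 01--
Minterm coverage:
  m0 ⊆ -0-0,-00-,0--0,0-0-
  m1 ⊆ -00-,0-0-
  m2 ⊆ --10,-0-0,0--0
  m4 ⊆ 0--0,0-0-,01--
  m5 ⊆ 0-0-,01--
  m6 ⊆ --10,-11-,0--0,01--
  m7 ⊆ -11-,01--
  m8 ⊆ -0-0,-00-
  m9 ⊆ -00- [E]
  m10 ⊆ --10,-0-0
  m14 ⊆ --10,-11-
  m15 ⊆ -11- [E]
E = {-00-, -11-}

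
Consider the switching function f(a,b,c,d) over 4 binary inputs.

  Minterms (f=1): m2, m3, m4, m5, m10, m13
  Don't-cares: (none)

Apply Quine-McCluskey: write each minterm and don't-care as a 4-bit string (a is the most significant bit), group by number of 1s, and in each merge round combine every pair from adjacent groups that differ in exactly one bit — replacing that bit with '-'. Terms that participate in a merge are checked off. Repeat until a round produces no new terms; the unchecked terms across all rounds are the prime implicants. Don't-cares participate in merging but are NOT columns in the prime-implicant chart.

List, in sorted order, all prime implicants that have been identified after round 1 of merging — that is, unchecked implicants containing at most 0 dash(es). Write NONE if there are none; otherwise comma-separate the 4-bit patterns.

NONE

size-2^0 implicants → 0010(✓)  0011(✓)  0100(✓)  0101(✓)  1010(✓)  1101(✓)
size-2^1 implicants → -010  -101  001-  010-
Unchecked terms (primes): -010, -101, 001-, 010-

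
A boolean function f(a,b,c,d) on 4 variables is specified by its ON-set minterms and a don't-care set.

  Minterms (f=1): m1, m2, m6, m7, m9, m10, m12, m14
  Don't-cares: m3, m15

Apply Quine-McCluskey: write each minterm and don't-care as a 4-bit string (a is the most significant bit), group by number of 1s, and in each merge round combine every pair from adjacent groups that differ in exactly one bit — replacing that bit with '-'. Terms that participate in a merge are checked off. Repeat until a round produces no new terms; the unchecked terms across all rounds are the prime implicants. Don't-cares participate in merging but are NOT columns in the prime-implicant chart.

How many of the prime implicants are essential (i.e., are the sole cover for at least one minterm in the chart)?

3

[col 0] 0001*, 0010*, 0011*, 0110*, 0111*, 1001*, 1010*, 1100*, 1110*, 1111*
[col 1] -001, -010*, -110*, -111*, 0-10*, 0-11*, 00-1, 001-*, 011-*, 1-10*, 11-0, 111-*
[col 2] --10, -11-, 0-1-
Prime implicants: --10, -001, -11-, 0-1-, 00-1, 11-0
PI chart (minterm → PIs covering it):
  1 | -001,00-1
  2 | --10,0-1-
  6 | --10,-11-,0-1-
  7 | -11-,0-1-
  9 | -001  (sole → essential)
  10 | --10  (sole → essential)
  12 | 11-0  (sole → essential)
  14 | --10,-11-,11-0
Essential prime implicants: --10, -001, 11-0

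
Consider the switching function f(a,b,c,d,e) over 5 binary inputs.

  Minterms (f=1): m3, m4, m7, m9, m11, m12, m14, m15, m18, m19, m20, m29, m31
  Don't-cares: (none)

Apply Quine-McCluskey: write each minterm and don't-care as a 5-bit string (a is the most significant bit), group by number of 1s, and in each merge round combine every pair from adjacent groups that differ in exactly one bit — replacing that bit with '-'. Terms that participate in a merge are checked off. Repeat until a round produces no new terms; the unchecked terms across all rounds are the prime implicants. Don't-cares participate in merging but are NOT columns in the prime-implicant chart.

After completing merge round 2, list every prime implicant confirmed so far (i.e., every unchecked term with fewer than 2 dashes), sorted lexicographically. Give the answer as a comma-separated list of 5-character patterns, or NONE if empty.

-0011, -0100, -1111, 0-100, 010-1, 011-0, 0111-, 1001-, 111-1

Round 0: 00011✓ 00100✓ 00111✓ 01001✓ 01011✓ 01100✓ 01110✓ 01111✓ 10010✓ 10011✓ 10100✓ 11101✓ 11111✓
Round 1: -0011 -0100 -1111 0-011✓ 0-100 0-111✓ 00-11✓ 01-11✓ 010-1 011-0 0111- 1001- 111-1
Round 2: 0--11
PIs = {-0011, -0100, -1111, 0--11, 0-100, 010-1, 011-0, 0111-, 1001-, 111-1}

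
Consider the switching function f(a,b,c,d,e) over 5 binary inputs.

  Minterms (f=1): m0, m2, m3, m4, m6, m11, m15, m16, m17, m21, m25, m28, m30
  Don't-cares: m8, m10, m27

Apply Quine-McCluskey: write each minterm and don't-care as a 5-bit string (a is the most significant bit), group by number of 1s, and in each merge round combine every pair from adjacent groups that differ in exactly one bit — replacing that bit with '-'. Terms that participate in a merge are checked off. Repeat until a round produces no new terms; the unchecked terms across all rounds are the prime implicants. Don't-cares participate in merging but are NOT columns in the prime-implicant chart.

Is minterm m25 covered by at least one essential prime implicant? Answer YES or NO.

NO

size-2^0 implicants → 00000(✓)  00010(✓)  00011(✓)  00100(✓)  00110(✓)  01000(✓)  01010(✓)  01011(✓)  01111(✓)  10000(✓)  10001(✓)  10101(✓)  11001(✓)  11011(✓)  11100(✓)  11110(✓)
size-2^1 implicants → -0000  -1011  0-000(✓)  0-010(✓)  0-011(✓)  00-00(✓)  00-10(✓)  000-0(✓)  0001-(✓)  001-0(✓)  01-11  010-0(✓)  0101-(✓)  1-001  10-01  1000-  110-1  111-0
size-2^2 implicants → 0-0-0  0-01-  00--0
Unchecked terms (primes): -0000, -1011, 0-0-0, 0-01-, 00--0, 01-11, 1-001, 10-01, 1000-, 110-1, 111-0
Minterm coverage:
  m0 ⊆ -0000,0-0-0,00--0
  m2 ⊆ 0-0-0,0-01-,00--0
  m3 ⊆ 0-01- [E]
  m4 ⊆ 00--0 [E]
  m6 ⊆ 00--0 [E]
  m11 ⊆ -1011,0-01-,01-11
  m15 ⊆ 01-11 [E]
  m16 ⊆ -0000,1000-
  m17 ⊆ 1-001,10-01,1000-
  m21 ⊆ 10-01 [E]
  m25 ⊆ 1-001,110-1
  m28 ⊆ 111-0 [E]
  m30 ⊆ 111-0 [E]
E = {0-01-, 00--0, 01-11, 10-01, 111-0}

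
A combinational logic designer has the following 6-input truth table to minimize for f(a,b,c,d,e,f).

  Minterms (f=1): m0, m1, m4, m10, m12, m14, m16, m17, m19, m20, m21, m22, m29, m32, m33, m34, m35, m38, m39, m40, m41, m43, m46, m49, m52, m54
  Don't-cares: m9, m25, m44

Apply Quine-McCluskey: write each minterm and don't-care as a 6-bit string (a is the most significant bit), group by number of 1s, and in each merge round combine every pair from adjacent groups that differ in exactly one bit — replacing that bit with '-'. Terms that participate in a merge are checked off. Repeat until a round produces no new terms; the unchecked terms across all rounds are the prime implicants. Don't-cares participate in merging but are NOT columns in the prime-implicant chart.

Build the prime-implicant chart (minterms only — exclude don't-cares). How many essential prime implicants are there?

7

Round 0: 000000✓ 000001✓ 000100✓ 001001✓ 001010✓ 001100✓ 001110✓ 010000✓ 010001✓ 010011✓ 010100✓ 010101✓ 010110✓ 011001✓ 011101✓ 100000✓ 100001✓ 100010✓ 100011✓ 100110✓ 100111✓ 101000✓ 101001✓ 101011✓ 101100✓ 101110✓ 110001✓ 110100✓ 110110✓
Round 1: -00000✓ -00001✓ -01001✓ -01100✓ -01110✓ -10001✓ -10100✓ -10110✓ 0-0000✓ 0-0001✓ 0-0100✓ 0-1001✓ 00-001✓ 00-100 000-00✓ 00000-✓ 001-10 0011-0✓ 01-001✓ 01-101✓ 010-00✓ 010-01✓ 0100-1 01000-✓ 0101-0✓ 01010-✓ 011-01✓ 1-0001✓ 1-0110 10-000✓ 10-001✓ 10-011✓ 10-110 100-10✓ 100-11✓ 1000-0✓ 1000-1✓ 10000-✓ 10001-✓ 10011-✓ 101-00 1010-1✓ 10100-✓ 1011-0✓ 1101-0✓
Round 2: --0001 -0-001 -0000- -011-0 -101-0 0--001 0-0-00 0-000- 01--01 010-0- 10-0-1 10-00- 100-1- 1000--
PIs = {--0001, -0-001, -0000-, -011-0, -101-0, 0--001, 0-0-00, 0-000-, 00-100, 001-10, 01--01, 010-0-, 0100-1, 1-0110, 10-0-1, 10-00-, 10-110, 100-1-, 1000--, 101-00}
Coverage chart:
  m0: -0000-,0-0-00,0-000-
  m1: --0001,-0-001,-0000-,0--001,0-000-
  m4: 0-0-00,00-100
  m10: 001-10 ←essential
  m12: -011-0,00-100
  m14: -011-0,001-10
  m16: 0-0-00,0-000-,010-0-
  m17: --0001,0--001,0-000-,01--01,010-0-,0100-1
  m19: 0100-1 ←essential
  m20: -101-0,0-0-00,010-0-
  m21: 01--01,010-0-
  m22: -101-0 ←essential
  m29: 01--01 ←essential
  m32: -0000-,10-00-,1000--
  m33: --0001,-0-001,-0000-,10-0-1,10-00-,1000--
  m34: 100-1-,1000--
  m35: 10-0-1,100-1-,1000--
  m38: 1-0110,10-110,100-1-
  m39: 100-1- ←essential
  m40: 10-00-,101-00
  m41: -0-001,10-0-1,10-00-
  m43: 10-0-1 ←essential
  m46: -011-0,10-110
  m49: --0001 ←essential
  m52: -101-0 ←essential
  m54: -101-0,1-0110
Essential: --0001, -101-0, 001-10, 01--01, 0100-1, 10-0-1, 100-1-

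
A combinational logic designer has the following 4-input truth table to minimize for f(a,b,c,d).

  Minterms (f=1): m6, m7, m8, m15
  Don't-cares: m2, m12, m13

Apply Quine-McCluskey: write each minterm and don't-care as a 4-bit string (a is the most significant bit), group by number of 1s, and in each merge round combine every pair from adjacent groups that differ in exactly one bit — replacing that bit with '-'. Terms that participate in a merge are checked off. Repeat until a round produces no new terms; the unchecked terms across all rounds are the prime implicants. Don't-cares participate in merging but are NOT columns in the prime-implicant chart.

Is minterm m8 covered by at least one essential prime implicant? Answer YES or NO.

YES

[col 0] 0010*, 0110*, 0111*, 1000*, 1100*, 1101*, 1111*
[col 1] -111, 0-10, 011-, 1-00, 11-1, 110-
Prime implicants: -111, 0-10, 011-, 1-00, 11-1, 110-
PI chart (minterm → PIs covering it):
  6 | 0-10,011-
  7 | -111,011-
  8 | 1-00  (sole → essential)
  15 | -111,11-1
Essential prime implicants: 1-00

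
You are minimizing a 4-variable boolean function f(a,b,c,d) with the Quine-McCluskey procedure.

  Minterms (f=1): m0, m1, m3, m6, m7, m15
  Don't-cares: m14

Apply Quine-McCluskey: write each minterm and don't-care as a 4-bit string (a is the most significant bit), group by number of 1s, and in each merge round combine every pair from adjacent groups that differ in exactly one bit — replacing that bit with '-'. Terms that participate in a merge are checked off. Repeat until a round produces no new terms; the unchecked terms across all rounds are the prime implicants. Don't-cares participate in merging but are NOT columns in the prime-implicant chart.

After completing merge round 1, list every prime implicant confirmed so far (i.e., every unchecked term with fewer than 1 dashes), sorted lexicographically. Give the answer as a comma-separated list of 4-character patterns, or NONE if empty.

[col 0] 0000*, 0001*, 0011*, 0110*, 0111*, 1110*, 1111*
[col 1] -110*, -111*, 0-11, 00-1, 000-, 011-*, 111-*
[col 2] -11-
Prime implicants: -11-, 0-11, 00-1, 000-

NONE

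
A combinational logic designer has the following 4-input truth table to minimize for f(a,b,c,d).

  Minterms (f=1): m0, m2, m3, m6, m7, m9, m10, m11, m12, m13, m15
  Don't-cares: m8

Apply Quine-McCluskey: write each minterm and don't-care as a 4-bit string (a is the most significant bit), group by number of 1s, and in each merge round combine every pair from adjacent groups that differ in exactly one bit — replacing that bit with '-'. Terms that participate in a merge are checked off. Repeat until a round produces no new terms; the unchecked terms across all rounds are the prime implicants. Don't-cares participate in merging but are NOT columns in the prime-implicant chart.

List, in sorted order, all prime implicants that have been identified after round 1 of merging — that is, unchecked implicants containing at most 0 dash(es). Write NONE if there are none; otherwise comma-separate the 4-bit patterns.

NONE

size-2^0 implicants → 0000(✓)  0010(✓)  0011(✓)  0110(✓)  0111(✓)  1000(✓)  1001(✓)  1010(✓)  1011(✓)  1100(✓)  1101(✓)  1111(✓)
size-2^1 implicants → -000(✓)  -010(✓)  -011(✓)  -111(✓)  0-10(✓)  0-11(✓)  00-0(✓)  001-(✓)  011-(✓)  1-00(✓)  1-01(✓)  1-11(✓)  10-0(✓)  10-1(✓)  100-(✓)  101-(✓)  11-1(✓)  110-(✓)
size-2^2 implicants → --11  -0-0  -01-  0-1-  1--1  1-0-  10--
Unchecked terms (primes): --11, -0-0, -01-, 0-1-, 1--1, 1-0-, 10--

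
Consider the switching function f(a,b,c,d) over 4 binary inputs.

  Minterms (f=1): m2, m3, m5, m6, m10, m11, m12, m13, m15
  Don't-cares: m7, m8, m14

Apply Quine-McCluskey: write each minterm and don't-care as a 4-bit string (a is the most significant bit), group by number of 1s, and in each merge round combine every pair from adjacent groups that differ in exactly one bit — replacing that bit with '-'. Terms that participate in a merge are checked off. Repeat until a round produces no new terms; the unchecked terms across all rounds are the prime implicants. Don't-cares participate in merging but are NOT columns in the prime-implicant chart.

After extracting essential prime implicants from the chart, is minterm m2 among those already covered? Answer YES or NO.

Round 0: 0010✓ 0011✓ 0101✓ 0110✓ 0111✓ 1000✓ 1010✓ 1011✓ 1100✓ 1101✓ 1110✓ 1111✓
Round 1: -010✓ -011✓ -101✓ -110✓ -111✓ 0-10✓ 0-11✓ 001-✓ 01-1✓ 011-✓ 1-00✓ 1-10✓ 1-11✓ 10-0✓ 101-✓ 11-0✓ 11-1✓ 110-✓ 111-✓
Round 2: --10✓ --11✓ -01-✓ -1-1 -11-✓ 0-1-✓ 1--0 1-1-✓ 11--
Round 3: --1-
PIs = {--1-, -1-1, 1--0, 11--}
Coverage chart:
  m2: --1- ←essential
  m3: --1- ←essential
  m5: -1-1 ←essential
  m6: --1- ←essential
  m10: --1-,1--0
  m11: --1- ←essential
  m12: 1--0,11--
  m13: -1-1,11--
  m15: --1-,-1-1,11--
Essential: --1-, -1-1

YES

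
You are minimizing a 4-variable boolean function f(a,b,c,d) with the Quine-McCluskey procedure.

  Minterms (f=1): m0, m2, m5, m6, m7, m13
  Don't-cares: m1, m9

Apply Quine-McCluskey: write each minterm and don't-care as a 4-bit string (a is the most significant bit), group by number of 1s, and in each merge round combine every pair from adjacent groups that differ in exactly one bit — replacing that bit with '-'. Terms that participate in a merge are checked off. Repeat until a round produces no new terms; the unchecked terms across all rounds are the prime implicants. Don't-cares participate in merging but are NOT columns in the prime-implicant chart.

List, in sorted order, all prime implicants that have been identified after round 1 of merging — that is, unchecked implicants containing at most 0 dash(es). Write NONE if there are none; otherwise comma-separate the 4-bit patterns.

NONE

[col 0] 0000*, 0001*, 0010*, 0101*, 0110*, 0111*, 1001*, 1101*
[col 1] -001*, -101*, 0-01*, 0-10, 00-0, 000-, 01-1, 011-, 1-01*
[col 2] --01
Prime implicants: --01, 0-10, 00-0, 000-, 01-1, 011-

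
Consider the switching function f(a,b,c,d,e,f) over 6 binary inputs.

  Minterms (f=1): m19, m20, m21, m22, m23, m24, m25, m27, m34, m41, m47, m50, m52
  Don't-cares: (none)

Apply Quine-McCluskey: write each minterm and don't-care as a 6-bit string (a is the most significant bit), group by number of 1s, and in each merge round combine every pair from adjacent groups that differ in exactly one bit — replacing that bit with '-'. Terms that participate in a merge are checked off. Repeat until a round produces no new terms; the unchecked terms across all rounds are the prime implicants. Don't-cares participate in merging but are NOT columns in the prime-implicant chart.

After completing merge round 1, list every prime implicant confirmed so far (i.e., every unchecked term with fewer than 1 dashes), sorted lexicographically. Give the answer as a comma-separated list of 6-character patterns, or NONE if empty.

101001, 101111

[col 0] 010011*, 010100*, 010101*, 010110*, 010111*, 011000*, 011001*, 011011*, 100010*, 101001, 101111, 110010*, 110100*
[col 1] -10100, 01-011, 010-11, 0101-0*, 0101-1*, 01010-*, 01011-*, 0110-1, 01100-, 1-0010
[col 2] 0101--
Prime implicants: -10100, 01-011, 010-11, 0101--, 0110-1, 01100-, 1-0010, 101001, 101111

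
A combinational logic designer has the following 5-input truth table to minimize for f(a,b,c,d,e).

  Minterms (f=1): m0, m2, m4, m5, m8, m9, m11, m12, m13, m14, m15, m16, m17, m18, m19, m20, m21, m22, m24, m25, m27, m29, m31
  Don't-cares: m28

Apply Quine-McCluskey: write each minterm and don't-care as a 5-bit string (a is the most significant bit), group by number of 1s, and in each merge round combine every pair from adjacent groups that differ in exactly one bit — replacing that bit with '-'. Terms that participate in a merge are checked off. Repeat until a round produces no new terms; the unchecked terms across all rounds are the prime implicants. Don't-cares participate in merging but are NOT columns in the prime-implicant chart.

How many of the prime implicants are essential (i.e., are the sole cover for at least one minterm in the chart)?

5

Round 0: 00000✓ 00010✓ 00100✓ 00101✓ 01000✓ 01001✓ 01011✓ 01100✓ 01101✓ 01110✓ 01111✓ 10000✓ 10001✓ 10010✓ 10011✓ 10100✓ 10101✓ 10110✓ 11000✓ 11001✓ 11011✓ 11100✓ 11101✓ 11111✓
Round 1: -0000✓ -0010✓ -0100✓ -0101✓ -1000✓ -1001✓ -1011✓ -1100✓ -1101✓ -1111✓ 0-000✓ 0-100✓ 0-101✓ 00-00✓ 000-0✓ 0010-✓ 01-00✓ 01-01✓ 01-11✓ 010-1✓ 0100-✓ 011-0✓ 011-1✓ 0110-✓ 0111-✓ 1-000✓ 1-001✓ 1-011✓ 1-100✓ 1-101✓ 10-00✓ 10-01✓ 10-10✓ 100-0✓ 100-1✓ 1000-✓ 1001-✓ 101-0✓ 1010-✓ 11-00✓ 11-01✓ 11-11✓ 110-1✓ 1100-✓ 111-1✓ 1110-✓
Round 2: --000✓ --100✓ --101✓ -0-00✓ -00-0 -010-✓ -1-00✓ -1-01✓ -1-11✓ -10-1✓ -100-✓ -11-1✓ -110-✓ 0--00✓ 0-10-✓ 01--1✓ 01-0-✓ 011-- 1--00✓ 1--01✓ 1-0-1 1-00-✓ 1-10-✓ 10--0 10-0-✓ 100-- 11--1✓ 11-0-✓
Round 3: ---00 --10- -1--1 -1-0- 1--0-
PIs = {---00, --10-, -00-0, -1--1, -1-0-, 011--, 1--0-, 1-0-1, 10--0, 100--}
Coverage chart:
  m0: ---00,-00-0
  m2: -00-0 ←essential
  m4: ---00,--10-
  m5: --10- ←essential
  m8: ---00,-1-0-
  m9: -1--1,-1-0-
  m11: -1--1 ←essential
  m12: ---00,--10-,-1-0-,011--
  m13: --10-,-1--1,-1-0-,011--
  m14: 011-- ←essential
  m15: -1--1,011--
  m16: ---00,-00-0,1--0-,10--0,100--
  m17: 1--0-,1-0-1,100--
  m18: -00-0,10--0,100--
  m19: 1-0-1,100--
  m20: ---00,--10-,1--0-,10--0
  m21: --10-,1--0-
  m22: 10--0 ←essential
  m24: ---00,-1-0-,1--0-
  m25: -1--1,-1-0-,1--0-,1-0-1
  m27: -1--1,1-0-1
  m29: --10-,-1--1,-1-0-,1--0-
  m31: -1--1 ←essential
Essential: --10-, -00-0, -1--1, 011--, 10--0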